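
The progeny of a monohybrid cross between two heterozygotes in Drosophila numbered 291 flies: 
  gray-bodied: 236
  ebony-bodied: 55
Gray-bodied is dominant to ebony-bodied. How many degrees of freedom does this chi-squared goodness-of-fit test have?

For a monohybrid cross between heterozygotes with complete dominance, the expected phenotypic ratio is 3:1.
A goodness-of-fit test with 2 phenotype classes has df = 2 − 1 = 1.

1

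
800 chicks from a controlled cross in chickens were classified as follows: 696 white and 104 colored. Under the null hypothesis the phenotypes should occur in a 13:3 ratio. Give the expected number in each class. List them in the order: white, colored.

Under the 13:3 hypothesis (Σ ratio = 16, N = 800):
  white: 800 × 13/16 = 650
  colored: 800 × 3/16 = 150

650, 150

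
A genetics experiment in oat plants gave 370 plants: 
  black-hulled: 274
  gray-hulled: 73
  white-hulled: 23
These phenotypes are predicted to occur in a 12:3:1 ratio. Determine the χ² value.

0.234

Expected counts for N = 370 under a 12:3:1 ratio (total parts = 16):
  black-hulled: 370 × 12/16 = 277.5
  gray-hulled: 370 × 3/16 = 69.375
  white-hulled: 370 × 1/16 = 23.125
χ² = Σ (O − E)² / E
  black-hulled: (274 − 277.5)² / 277.5 = 0.0441
  gray-hulled: (73 − 69.375)² / 69.375 = 0.1894
  white-hulled: (23 − 23.125)² / 23.125 = 0.0007
χ² = 0.0441 + 0.1894 + 0.0007 = 0.2342 ≈ 0.234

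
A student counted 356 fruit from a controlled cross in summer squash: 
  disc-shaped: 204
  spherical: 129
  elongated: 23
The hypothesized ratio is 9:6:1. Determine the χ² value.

0.247

The 9:6:1 ratio has 16 parts, so with N = 356 the expected counts are:
  disc-shaped: 356 × 9/16 = 200.25
  spherical: 356 × 6/16 = 133.5
  elongated: 356 × 1/16 = 22.25
χ² = Σ (O − E)² / E
  disc-shaped: (204 − 200.25)² / 200.25 = 0.0702
  spherical: (129 − 133.5)² / 133.5 = 0.1517
  elongated: (23 − 22.25)² / 22.25 = 0.0253
χ² = 0.0702 + 0.1517 + 0.0253 = 0.2472 ≈ 0.247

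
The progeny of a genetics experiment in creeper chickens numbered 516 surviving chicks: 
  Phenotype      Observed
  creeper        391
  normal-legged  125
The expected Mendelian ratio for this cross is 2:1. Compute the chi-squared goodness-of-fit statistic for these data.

The 2:1 ratio has 3 parts, so with N = 516 the expected counts are:
  creeper: 516 × 2/3 = 344
  normal-legged: 516 × 1/3 = 172
χ² = Σ (O − E)² / E
  creeper: (391 − 344)² / 344 = 6.4215
  normal-legged: (125 − 172)² / 172 = 12.8430
χ² = 6.4215 + 12.8430 = 19.2645 ≈ 19.265

19.265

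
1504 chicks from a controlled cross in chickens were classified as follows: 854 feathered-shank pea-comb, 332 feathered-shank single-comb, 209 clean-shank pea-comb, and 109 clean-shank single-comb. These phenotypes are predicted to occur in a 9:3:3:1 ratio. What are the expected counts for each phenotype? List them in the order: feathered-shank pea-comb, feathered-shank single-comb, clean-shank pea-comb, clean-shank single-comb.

846, 282, 282, 94

Expected counts for N = 1504 under a 9:3:3:1 ratio (total parts = 16):
  feathered-shank pea-comb: 1504 × 9/16 = 846
  feathered-shank single-comb: 1504 × 3/16 = 282
  clean-shank pea-comb: 1504 × 3/16 = 282
  clean-shank single-comb: 1504 × 1/16 = 94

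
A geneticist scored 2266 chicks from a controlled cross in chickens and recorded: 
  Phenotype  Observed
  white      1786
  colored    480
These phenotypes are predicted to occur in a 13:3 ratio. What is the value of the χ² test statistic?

8.803

Expected counts for N = 2266 under a 13:3 ratio (total parts = 16):
  white: 2266 × 13/16 = 1841.125
  colored: 2266 × 3/16 = 424.875
χ² = Σ (O − E)² / E
  white: (1786 − 1841.125)² / 1841.125 = 1.6505
  colored: (480 − 424.875)² / 424.875 = 7.1521
χ² = 1.6505 + 7.1521 = 8.8026 ≈ 8.803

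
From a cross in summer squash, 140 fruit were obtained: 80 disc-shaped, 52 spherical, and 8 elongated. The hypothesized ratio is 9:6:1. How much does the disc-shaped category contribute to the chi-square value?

Under the 9:6:1 hypothesis (Σ ratio = 16, N = 140):
  disc-shaped: 140 × 9/16 = 78.75
  spherical: 140 × 6/16 = 52.5
  elongated: 140 × 1/16 = 8.75
Contribution of disc-shaped: (80 − 78.75)² / 78.75 = 0.0198

0.020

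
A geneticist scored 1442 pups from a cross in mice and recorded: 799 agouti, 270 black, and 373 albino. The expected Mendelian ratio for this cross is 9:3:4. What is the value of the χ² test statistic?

0.615

Total ratio parts = 16. Expected numbers out of 1442:
  agouti: 1442 × 9/16 = 811.125
  black: 1442 × 3/16 = 270.375
  albino: 1442 × 4/16 = 360.5
χ² = Σ (O − E)² / E
  agouti: (799 − 811.125)² / 811.125 = 0.1812
  black: (270 − 270.375)² / 270.375 = 0.0005
  albino: (373 − 360.5)² / 360.5 = 0.4334
χ² = 0.1812 + 0.0005 + 0.4334 = 0.6151 ≈ 0.615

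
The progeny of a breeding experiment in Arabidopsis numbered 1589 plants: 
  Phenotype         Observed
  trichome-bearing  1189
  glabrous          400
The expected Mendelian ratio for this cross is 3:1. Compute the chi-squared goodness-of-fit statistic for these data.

Under the 3:1 hypothesis (Σ ratio = 4, N = 1589):
  trichome-bearing: 1589 × 3/4 = 1191.75
  glabrous: 1589 × 1/4 = 397.25
χ² = Σ (O − E)² / E
  trichome-bearing: (1189 − 1191.75)² / 1191.75 = 0.0063
  glabrous: (400 − 397.25)² / 397.25 = 0.0190
χ² = 0.0063 + 0.0190 = 0.0253 ≈ 0.025

0.025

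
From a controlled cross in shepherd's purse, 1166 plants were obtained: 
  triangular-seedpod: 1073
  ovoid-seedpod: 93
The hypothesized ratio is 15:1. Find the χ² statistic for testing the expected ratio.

5.928

The 15:1 ratio has 16 parts, so with N = 1166 the expected counts are:
  triangular-seedpod: 1166 × 15/16 = 1093.125
  ovoid-seedpod: 1166 × 1/16 = 72.875
χ² = Σ (O − E)² / E
  triangular-seedpod: (1073 − 1093.125)² / 1093.125 = 0.3705
  ovoid-seedpod: (93 − 72.875)² / 72.875 = 5.5577
χ² = 0.3705 + 5.5577 = 5.9282 ≈ 5.928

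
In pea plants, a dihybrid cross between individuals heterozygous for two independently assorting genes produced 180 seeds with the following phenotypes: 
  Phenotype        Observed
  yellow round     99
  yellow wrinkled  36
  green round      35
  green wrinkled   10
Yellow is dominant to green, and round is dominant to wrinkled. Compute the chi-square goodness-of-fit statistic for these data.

0.385

A dihybrid F₂ with independent assortment and complete dominance at both loci gives a 9:3:3:1 phenotypic ratio.
Expected counts for N = 180 under a 9:3:3:1 ratio (total parts = 16):
  yellow round: 180 × 9/16 = 101.25
  yellow wrinkled: 180 × 3/16 = 33.75
  green round: 180 × 3/16 = 33.75
  green wrinkled: 180 × 1/16 = 11.25
χ² = Σ (O − E)² / E
  yellow round: (99 − 101.25)² / 101.25 = 0.0500
  yellow wrinkled: (36 − 33.75)² / 33.75 = 0.1500
  green round: (35 − 33.75)² / 33.75 = 0.0463
  green wrinkled: (10 − 11.25)² / 11.25 = 0.1389
χ² = 0.0500 + 0.1500 + 0.0463 + 0.1389 = 0.3852 ≈ 0.385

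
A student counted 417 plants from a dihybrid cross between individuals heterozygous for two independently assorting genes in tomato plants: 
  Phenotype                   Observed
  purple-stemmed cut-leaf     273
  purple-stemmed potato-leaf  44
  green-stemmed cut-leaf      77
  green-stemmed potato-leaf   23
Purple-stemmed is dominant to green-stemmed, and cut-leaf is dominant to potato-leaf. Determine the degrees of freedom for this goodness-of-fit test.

3

A dihybrid F₂ with independent assortment and complete dominance at both loci gives a 9:3:3:1 phenotypic ratio.
A goodness-of-fit test with 4 phenotype classes has df = 4 − 1 = 3.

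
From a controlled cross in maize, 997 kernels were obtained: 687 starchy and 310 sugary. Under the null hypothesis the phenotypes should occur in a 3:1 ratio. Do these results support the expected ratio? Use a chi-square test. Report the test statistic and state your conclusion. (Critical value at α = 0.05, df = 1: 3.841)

The 3:1 ratio has 4 parts, so with N = 997 the expected counts are:
  starchy: 997 × 3/4 = 747.75
  sugary: 997 × 1/4 = 249.25
χ² = Σ (O − E)² / E
  starchy: (687 − 747.75)² / 747.75 = 4.9356
  sugary: (310 − 249.25)² / 249.25 = 14.8067
χ² = 4.9356 + 14.8067 = 19.7423 ≈ 19.742
Degrees of freedom = 2 − 1 = 1; critical value at α = 0.05 is 3.841.
Since 19.742 > 3.841, we reject the null hypothesis — the data do not fit the 3:1 ratio.

19.742; not consistent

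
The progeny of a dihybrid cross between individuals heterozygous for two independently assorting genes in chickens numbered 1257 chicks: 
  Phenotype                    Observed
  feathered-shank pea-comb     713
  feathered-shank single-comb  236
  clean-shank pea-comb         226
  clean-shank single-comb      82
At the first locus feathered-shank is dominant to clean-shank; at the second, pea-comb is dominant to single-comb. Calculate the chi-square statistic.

0.599

A dihybrid F₂ with independent assortment and complete dominance at both loci gives a 9:3:3:1 phenotypic ratio.
Expected counts for N = 1257 under a 9:3:3:1 ratio (total parts = 16):
  feathered-shank pea-comb: 1257 × 9/16 = 707.0625
  feathered-shank single-comb: 1257 × 3/16 = 235.6875
  clean-shank pea-comb: 1257 × 3/16 = 235.6875
  clean-shank single-comb: 1257 × 1/16 = 78.5625
χ² = Σ (O − E)² / E
  feathered-shank pea-comb: (713 − 707.0625)² / 707.0625 = 0.0499
  feathered-shank single-comb: (236 − 235.6875)² / 235.6875 = 0.0004
  clean-shank pea-comb: (226 − 235.6875)² / 235.6875 = 0.3982
  clean-shank single-comb: (82 − 78.5625)² / 78.5625 = 0.1504
χ² = 0.0499 + 0.0004 + 0.3982 + 0.1504 = 0.5989 ≈ 0.599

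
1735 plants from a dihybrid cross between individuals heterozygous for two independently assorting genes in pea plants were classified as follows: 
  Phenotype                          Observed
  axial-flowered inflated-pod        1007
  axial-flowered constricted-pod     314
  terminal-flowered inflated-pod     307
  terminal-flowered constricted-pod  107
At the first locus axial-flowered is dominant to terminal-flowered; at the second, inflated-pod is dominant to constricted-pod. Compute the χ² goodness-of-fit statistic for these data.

2.432

A dihybrid F₂ with independent assortment and complete dominance at both loci gives a 9:3:3:1 phenotypic ratio.
The 9:3:3:1 ratio has 16 parts, so with N = 1735 the expected counts are:
  axial-flowered inflated-pod: 1735 × 9/16 = 975.9375
  axial-flowered constricted-pod: 1735 × 3/16 = 325.3125
  terminal-flowered inflated-pod: 1735 × 3/16 = 325.3125
  terminal-flowered constricted-pod: 1735 × 1/16 = 108.4375
χ² = Σ (O − E)² / E
  axial-flowered inflated-pod: (1007 − 975.9375)² / 975.9375 = 0.9887
  axial-flowered constricted-pod: (314 − 325.3125)² / 325.3125 = 0.3934
  terminal-flowered inflated-pod: (307 − 325.3125)² / 325.3125 = 1.0308
  terminal-flowered constricted-pod: (107 − 108.4375)² / 108.4375 = 0.0191
χ² = 0.9887 + 0.3934 + 1.0308 + 0.0191 = 2.432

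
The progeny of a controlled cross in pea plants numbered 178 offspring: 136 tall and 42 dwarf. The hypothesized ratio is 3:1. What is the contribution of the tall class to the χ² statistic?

Total ratio parts = 4. Expected numbers out of 178:
  tall: 178 × 3/4 = 133.5
  dwarf: 178 × 1/4 = 44.5
Contribution of tall: (136 − 133.5)² / 133.5 = 0.0468

0.047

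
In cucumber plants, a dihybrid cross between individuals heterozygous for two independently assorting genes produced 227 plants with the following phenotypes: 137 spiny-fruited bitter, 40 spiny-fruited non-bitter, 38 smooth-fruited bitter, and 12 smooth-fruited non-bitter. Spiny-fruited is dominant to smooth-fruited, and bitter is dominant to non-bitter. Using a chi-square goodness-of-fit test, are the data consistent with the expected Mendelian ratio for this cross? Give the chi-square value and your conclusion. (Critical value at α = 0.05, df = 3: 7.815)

1.660; consistent

A dihybrid F₂ with independent assortment and complete dominance at both loci gives a 9:3:3:1 phenotypic ratio.
Expected counts for N = 227 under a 9:3:3:1 ratio (total parts = 16):
  spiny-fruited bitter: 227 × 9/16 = 127.6875
  spiny-fruited non-bitter: 227 × 3/16 = 42.5625
  smooth-fruited bitter: 227 × 3/16 = 42.5625
  smooth-fruited non-bitter: 227 × 1/16 = 14.1875
χ² = Σ (O − E)² / E
  spiny-fruited bitter: (137 − 127.6875)² / 127.6875 = 0.6792
  spiny-fruited non-bitter: (40 − 42.5625)² / 42.5625 = 0.1543
  smooth-fruited bitter: (38 − 42.5625)² / 42.5625 = 0.4891
  smooth-fruited non-bitter: (12 − 14.1875)² / 14.1875 = 0.3373
χ² = 0.6792 + 0.1543 + 0.4891 + 0.3373 = 1.6599 ≈ 1.660
Degrees of freedom = 4 − 1 = 3; critical value at α = 0.05 is 7.815.
Since 1.660 < 7.815, we fail to reject the null hypothesis — the data are consistent with the 9:3:3:1 ratio.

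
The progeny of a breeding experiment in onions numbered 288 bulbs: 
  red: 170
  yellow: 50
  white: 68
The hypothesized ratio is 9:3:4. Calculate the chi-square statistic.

The 9:3:4 ratio has 16 parts, so with N = 288 the expected counts are:
  red: 288 × 9/16 = 162
  yellow: 288 × 3/16 = 54
  white: 288 × 4/16 = 72
χ² = Σ (O − E)² / E
  red: (170 − 162)² / 162 = 0.3951
  yellow: (50 − 54)² / 54 = 0.2963
  white: (68 − 72)² / 72 = 0.2222
χ² = 0.3951 + 0.2963 + 0.2222 = 0.9136 ≈ 0.914

0.914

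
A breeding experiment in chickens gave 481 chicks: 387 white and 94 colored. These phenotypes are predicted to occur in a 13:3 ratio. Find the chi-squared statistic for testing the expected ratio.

0.198

Under the 13:3 hypothesis (Σ ratio = 16, N = 481):
  white: 481 × 13/16 = 390.8125
  colored: 481 × 3/16 = 90.1875
χ² = Σ (O − E)² / E
  white: (387 − 390.8125)² / 390.8125 = 0.0372
  colored: (94 − 90.1875)² / 90.1875 = 0.1612
χ² = 0.0372 + 0.1612 = 0.1984 ≈ 0.198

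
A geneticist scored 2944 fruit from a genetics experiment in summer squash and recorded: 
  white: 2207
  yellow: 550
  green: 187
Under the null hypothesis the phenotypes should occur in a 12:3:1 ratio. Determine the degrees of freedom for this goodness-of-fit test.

A goodness-of-fit test with 3 phenotype classes has df = 3 − 1 = 2.

2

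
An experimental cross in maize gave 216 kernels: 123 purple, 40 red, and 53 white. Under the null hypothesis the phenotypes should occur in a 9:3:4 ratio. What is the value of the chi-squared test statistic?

0.043

The 9:3:4 ratio has 16 parts, so with N = 216 the expected counts are:
  purple: 216 × 9/16 = 121.5
  red: 216 × 3/16 = 40.5
  white: 216 × 4/16 = 54
χ² = Σ (O − E)² / E
  purple: (123 − 121.5)² / 121.5 = 0.0185
  red: (40 − 40.5)² / 40.5 = 0.0062
  white: (53 − 54)² / 54 = 0.0185
χ² = 0.0185 + 0.0062 + 0.0185 = 0.0432 ≈ 0.043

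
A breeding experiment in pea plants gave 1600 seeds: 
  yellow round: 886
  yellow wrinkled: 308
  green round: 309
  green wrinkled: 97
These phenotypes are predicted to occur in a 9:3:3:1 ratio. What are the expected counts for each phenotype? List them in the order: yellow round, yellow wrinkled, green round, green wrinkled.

900, 300, 300, 100

Expected counts for N = 1600 under a 9:3:3:1 ratio (total parts = 16):
  yellow round: 1600 × 9/16 = 900
  yellow wrinkled: 1600 × 3/16 = 300
  green round: 1600 × 3/16 = 300
  green wrinkled: 1600 × 1/16 = 100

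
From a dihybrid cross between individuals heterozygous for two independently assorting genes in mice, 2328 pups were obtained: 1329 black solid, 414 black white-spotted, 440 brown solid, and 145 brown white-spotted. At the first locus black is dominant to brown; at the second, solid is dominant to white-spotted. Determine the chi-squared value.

A dihybrid F₂ with independent assortment and complete dominance at both loci gives a 9:3:3:1 phenotypic ratio.
The 9:3:3:1 ratio has 16 parts, so with N = 2328 the expected counts are:
  black solid: 2328 × 9/16 = 1309.5
  black white-spotted: 2328 × 3/16 = 436.5
  brown solid: 2328 × 3/16 = 436.5
  brown white-spotted: 2328 × 1/16 = 145.5
χ² = Σ (O − E)² / E
  black solid: (1329 − 1309.5)² / 1309.5 = 0.2904
  black white-spotted: (414 − 436.5)² / 436.5 = 1.1598
  brown solid: (440 − 436.5)² / 436.5 = 0.0281
  brown white-spotted: (145 − 145.5)² / 145.5 = 0.0017
χ² = 0.2904 + 1.1598 + 0.0281 + 0.0017 = 1.480

1.480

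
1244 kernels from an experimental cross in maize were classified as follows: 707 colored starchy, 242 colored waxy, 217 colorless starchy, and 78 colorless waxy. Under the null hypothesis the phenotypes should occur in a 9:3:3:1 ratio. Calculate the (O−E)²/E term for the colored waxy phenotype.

Expected counts for N = 1244 under a 9:3:3:1 ratio (total parts = 16):
  colored starchy: 1244 × 9/16 = 699.75
  colored waxy: 1244 × 3/16 = 233.25
  colorless starchy: 1244 × 3/16 = 233.25
  colorless waxy: 1244 × 1/16 = 77.75
Contribution of colored waxy: (242 − 233.25)² / 233.25 = 0.3282

0.328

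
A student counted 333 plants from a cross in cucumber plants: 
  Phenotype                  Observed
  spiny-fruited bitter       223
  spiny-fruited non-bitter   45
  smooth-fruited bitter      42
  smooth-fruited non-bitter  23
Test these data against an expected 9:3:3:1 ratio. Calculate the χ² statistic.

18.589

Total ratio parts = 16. Expected numbers out of 333:
  spiny-fruited bitter: 333 × 9/16 = 187.3125
  spiny-fruited non-bitter: 333 × 3/16 = 62.4375
  smooth-fruited bitter: 333 × 3/16 = 62.4375
  smooth-fruited non-bitter: 333 × 1/16 = 20.8125
χ² = Σ (O − E)² / E
  spiny-fruited bitter: (223 − 187.3125)² / 187.3125 = 6.7993
  spiny-fruited non-bitter: (45 − 62.4375)² / 62.4375 = 4.8699
  smooth-fruited bitter: (42 − 62.4375)² / 62.4375 = 6.6898
  smooth-fruited non-bitter: (23 − 20.8125)² / 20.8125 = 0.2299
χ² = 6.7993 + 4.8699 + 6.6898 + 0.2299 = 18.5889 ≈ 18.589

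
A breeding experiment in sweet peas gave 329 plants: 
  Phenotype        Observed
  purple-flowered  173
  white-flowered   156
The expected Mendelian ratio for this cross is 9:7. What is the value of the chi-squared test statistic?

1.797

Total ratio parts = 16. Expected numbers out of 329:
  purple-flowered: 329 × 9/16 = 185.0625
  white-flowered: 329 × 7/16 = 143.9375
χ² = Σ (O − E)² / E
  purple-flowered: (173 − 185.0625)² / 185.0625 = 0.7862
  white-flowered: (156 − 143.9375)² / 143.9375 = 1.0109
χ² = 0.7862 + 1.0109 = 1.7971 ≈ 1.797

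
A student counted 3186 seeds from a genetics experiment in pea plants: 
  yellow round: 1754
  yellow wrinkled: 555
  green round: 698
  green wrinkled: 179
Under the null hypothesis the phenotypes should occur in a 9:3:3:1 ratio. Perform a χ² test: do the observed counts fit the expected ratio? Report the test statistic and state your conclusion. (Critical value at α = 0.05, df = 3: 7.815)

Total ratio parts = 16. Expected numbers out of 3186:
  yellow round: 3186 × 9/16 = 1792.125
  yellow wrinkled: 3186 × 3/16 = 597.375
  green round: 3186 × 3/16 = 597.375
  green wrinkled: 3186 × 1/16 = 199.125
χ² = Σ (O − E)² / E
  yellow round: (1754 − 1792.125)² / 1792.125 = 0.8111
  yellow wrinkled: (555 − 597.375)² / 597.375 = 3.0059
  green round: (698 − 597.375)² / 597.375 = 16.9498
  green wrinkled: (179 − 199.125)² / 199.125 = 2.0340
χ² = 0.8111 + 3.0059 + 16.9498 + 2.0340 = 22.8008 ≈ 22.801
Degrees of freedom = 4 − 1 = 3; critical value at α = 0.05 is 7.815.
Since 22.801 > 7.815, we reject the null hypothesis — the data do not fit the 9:3:3:1 ratio.

22.801; not consistent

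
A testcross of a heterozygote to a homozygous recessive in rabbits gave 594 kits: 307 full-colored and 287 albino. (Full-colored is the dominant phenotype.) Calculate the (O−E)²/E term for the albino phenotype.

0.337

A testcross of a heterozygote (Aa × aa) gives a 1:1 phenotypic ratio.
Total ratio parts = 2. Expected numbers out of 594:
  full-colored: 594 × 1/2 = 297
  albino: 594 × 1/2 = 297
Contribution of albino: (287 − 297)² / 297 = 0.3367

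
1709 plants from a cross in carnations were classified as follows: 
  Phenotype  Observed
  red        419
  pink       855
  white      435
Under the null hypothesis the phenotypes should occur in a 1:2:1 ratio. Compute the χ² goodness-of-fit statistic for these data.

The 1:2:1 ratio has 4 parts, so with N = 1709 the expected counts are:
  red: 1709 × 1/4 = 427.25
  pink: 1709 × 2/4 = 854.5
  white: 1709 × 1/4 = 427.25
χ² = Σ (O − E)² / E
  red: (419 − 427.25)² / 427.25 = 0.1593
  pink: (855 − 854.5)² / 854.5 = 0.0003
  white: (435 − 427.25)² / 427.25 = 0.1406
χ² = 0.1593 + 0.0003 + 0.1406 = 0.3002 ≈ 0.300

0.300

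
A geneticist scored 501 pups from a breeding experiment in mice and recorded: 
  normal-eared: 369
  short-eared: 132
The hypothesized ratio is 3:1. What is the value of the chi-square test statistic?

The 3:1 ratio has 4 parts, so with N = 501 the expected counts are:
  normal-eared: 501 × 3/4 = 375.75
  short-eared: 501 × 1/4 = 125.25
χ² = Σ (O − E)² / E
  normal-eared: (369 − 375.75)² / 375.75 = 0.1213
  short-eared: (132 − 125.25)² / 125.25 = 0.3638
χ² = 0.1213 + 0.3638 = 0.4851 ≈ 0.485

0.485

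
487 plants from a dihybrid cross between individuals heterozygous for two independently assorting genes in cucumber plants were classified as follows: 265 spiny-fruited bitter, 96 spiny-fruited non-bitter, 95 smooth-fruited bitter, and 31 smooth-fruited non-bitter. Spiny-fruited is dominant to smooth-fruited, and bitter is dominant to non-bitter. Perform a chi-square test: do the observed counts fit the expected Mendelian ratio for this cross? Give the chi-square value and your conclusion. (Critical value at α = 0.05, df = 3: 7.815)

A dihybrid F₂ with independent assortment and complete dominance at both loci gives a 9:3:3:1 phenotypic ratio.
Under the 9:3:3:1 hypothesis (Σ ratio = 16, N = 487):
  spiny-fruited bitter: 487 × 9/16 = 273.9375
  spiny-fruited non-bitter: 487 × 3/16 = 91.3125
  smooth-fruited bitter: 487 × 3/16 = 91.3125
  smooth-fruited non-bitter: 487 × 1/16 = 30.4375
χ² = Σ (O − E)² / E
  spiny-fruited bitter: (265 − 273.9375)² / 273.9375 = 0.2916
  spiny-fruited non-bitter: (96 − 91.3125)² / 91.3125 = 0.2406
  smooth-fruited bitter: (95 − 91.3125)² / 91.3125 = 0.1489
  smooth-fruited non-bitter: (31 − 30.4375)² / 30.4375 = 0.0104
χ² = 0.2916 + 0.2406 + 0.1489 + 0.0104 = 0.6915 ≈ 0.692
Degrees of freedom = 4 − 1 = 3; critical value at α = 0.05 is 7.815.
Since 0.692 < 7.815, we fail to reject the null hypothesis — the data are consistent with the 9:3:3:1 ratio.

0.692; consistent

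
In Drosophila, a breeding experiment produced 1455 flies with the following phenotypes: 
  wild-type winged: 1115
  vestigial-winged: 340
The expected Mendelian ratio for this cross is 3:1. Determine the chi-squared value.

The 3:1 ratio has 4 parts, so with N = 1455 the expected counts are:
  wild-type winged: 1455 × 3/4 = 1091.25
  vestigial-winged: 1455 × 1/4 = 363.75
χ² = Σ (O − E)² / E
  wild-type winged: (1115 − 1091.25)² / 1091.25 = 0.5169
  vestigial-winged: (340 − 363.75)² / 363.75 = 1.5507
χ² = 0.5169 + 1.5507 = 2.0676 ≈ 2.068

2.068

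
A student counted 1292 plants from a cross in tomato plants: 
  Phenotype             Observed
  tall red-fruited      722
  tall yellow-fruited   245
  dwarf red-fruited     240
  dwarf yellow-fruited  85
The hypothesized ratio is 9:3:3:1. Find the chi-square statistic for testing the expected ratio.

0.307

The 9:3:3:1 ratio has 16 parts, so with N = 1292 the expected counts are:
  tall red-fruited: 1292 × 9/16 = 726.75
  tall yellow-fruited: 1292 × 3/16 = 242.25
  dwarf red-fruited: 1292 × 3/16 = 242.25
  dwarf yellow-fruited: 1292 × 1/16 = 80.75
χ² = Σ (O − E)² / E
  tall red-fruited: (722 − 726.75)² / 726.75 = 0.0310
  tall yellow-fruited: (245 − 242.25)² / 242.25 = 0.0312
  dwarf red-fruited: (240 − 242.25)² / 242.25 = 0.0209
  dwarf yellow-fruited: (85 − 80.75)² / 80.75 = 0.2237
χ² = 0.0310 + 0.0312 + 0.0209 + 0.2237 = 0.3068 ≈ 0.307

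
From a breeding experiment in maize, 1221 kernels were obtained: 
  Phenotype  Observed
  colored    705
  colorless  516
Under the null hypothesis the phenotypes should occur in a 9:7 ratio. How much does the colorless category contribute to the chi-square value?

Total ratio parts = 16. Expected numbers out of 1221:
  colored: 1221 × 9/16 = 686.8125
  colorless: 1221 × 7/16 = 534.1875
Contribution of colorless: (516 − 534.1875)² / 534.1875 = 0.6192

0.619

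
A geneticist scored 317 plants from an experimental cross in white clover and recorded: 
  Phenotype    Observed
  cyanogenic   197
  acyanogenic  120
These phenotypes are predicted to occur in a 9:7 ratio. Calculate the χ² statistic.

4.477

The 9:7 ratio has 16 parts, so with N = 317 the expected counts are:
  cyanogenic: 317 × 9/16 = 178.3125
  acyanogenic: 317 × 7/16 = 138.6875
χ² = Σ (O − E)² / E
  cyanogenic: (197 − 178.3125)² / 178.3125 = 1.9585
  acyanogenic: (120 − 138.6875)² / 138.6875 = 2.5181
χ² = 1.9585 + 2.5181 = 4.4766 ≈ 4.477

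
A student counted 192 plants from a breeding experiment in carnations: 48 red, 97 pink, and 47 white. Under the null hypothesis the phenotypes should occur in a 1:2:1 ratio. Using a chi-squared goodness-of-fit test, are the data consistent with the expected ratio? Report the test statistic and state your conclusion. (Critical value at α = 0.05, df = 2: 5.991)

0.031; consistent

The 1:2:1 ratio has 4 parts, so with N = 192 the expected counts are:
  red: 192 × 1/4 = 48
  pink: 192 × 2/4 = 96
  white: 192 × 1/4 = 48
χ² = Σ (O − E)² / E
  red: (48 − 48)² / 48 = 0.0000
  pink: (97 − 96)² / 96 = 0.0104
  white: (47 − 48)² / 48 = 0.0208
χ² = 0.0000 + 0.0104 + 0.0208 = 0.0312 ≈ 0.031
Degrees of freedom = 3 − 1 = 2; critical value at α = 0.05 is 5.991.
Since 0.031 < 5.991, we fail to reject the null hypothesis — the data are consistent with the 1:2:1 ratio.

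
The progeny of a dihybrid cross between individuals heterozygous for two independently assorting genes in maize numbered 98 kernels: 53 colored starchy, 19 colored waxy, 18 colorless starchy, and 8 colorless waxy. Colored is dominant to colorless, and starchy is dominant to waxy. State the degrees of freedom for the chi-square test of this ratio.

A dihybrid F₂ with independent assortment and complete dominance at both loci gives a 9:3:3:1 phenotypic ratio.
A goodness-of-fit test with 4 phenotype classes has df = 4 − 1 = 3.

3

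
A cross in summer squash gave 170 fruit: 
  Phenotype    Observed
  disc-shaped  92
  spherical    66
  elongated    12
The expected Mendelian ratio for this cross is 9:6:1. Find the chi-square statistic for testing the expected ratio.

Under the 9:6:1 hypothesis (Σ ratio = 16, N = 170):
  disc-shaped: 170 × 9/16 = 95.625
  spherical: 170 × 6/16 = 63.75
  elongated: 170 × 1/16 = 10.625
χ² = Σ (O − E)² / E
  disc-shaped: (92 − 95.625)² / 95.625 = 0.1374
  spherical: (66 − 63.75)² / 63.75 = 0.0794
  elongated: (12 − 10.625)² / 10.625 = 0.1779
χ² = 0.1374 + 0.0794 + 0.1779 = 0.3947 ≈ 0.395

0.395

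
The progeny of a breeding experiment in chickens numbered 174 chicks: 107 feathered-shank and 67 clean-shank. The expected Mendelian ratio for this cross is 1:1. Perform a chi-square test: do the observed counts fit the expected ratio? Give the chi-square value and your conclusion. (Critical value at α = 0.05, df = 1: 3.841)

9.195; not consistent

Expected counts for N = 174 under a 1:1 ratio (total parts = 2):
  feathered-shank: 174 × 1/2 = 87
  clean-shank: 174 × 1/2 = 87
χ² = Σ (O − E)² / E
  feathered-shank: (107 − 87)² / 87 = 4.5977
  clean-shank: (67 − 87)² / 87 = 4.5977
χ² = 4.5977 + 4.5977 = 9.1954 ≈ 9.195
Degrees of freedom = 2 − 1 = 1; critical value at α = 0.05 is 3.841.
Since 9.195 > 3.841, we reject the null hypothesis — the data do not fit the 1:1 ratio.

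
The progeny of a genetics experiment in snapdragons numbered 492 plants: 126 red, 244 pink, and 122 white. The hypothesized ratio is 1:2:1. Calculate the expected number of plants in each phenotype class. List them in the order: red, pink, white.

Under the 1:2:1 hypothesis (Σ ratio = 4, N = 492):
  red: 492 × 1/4 = 123
  pink: 492 × 2/4 = 246
  white: 492 × 1/4 = 123

123, 246, 123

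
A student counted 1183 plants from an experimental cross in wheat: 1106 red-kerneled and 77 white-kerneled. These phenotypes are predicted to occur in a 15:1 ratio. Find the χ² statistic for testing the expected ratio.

Expected counts for N = 1183 under a 15:1 ratio (total parts = 16):
  red-kerneled: 1183 × 15/16 = 1109.0625
  white-kerneled: 1183 × 1/16 = 73.9375
χ² = Σ (O − E)² / E
  red-kerneled: (1106 − 1109.0625)² / 1109.0625 = 0.0085
  white-kerneled: (77 − 73.9375)² / 73.9375 = 0.1268
χ² = 0.0085 + 0.1268 = 0.1353 ≈ 0.135

0.135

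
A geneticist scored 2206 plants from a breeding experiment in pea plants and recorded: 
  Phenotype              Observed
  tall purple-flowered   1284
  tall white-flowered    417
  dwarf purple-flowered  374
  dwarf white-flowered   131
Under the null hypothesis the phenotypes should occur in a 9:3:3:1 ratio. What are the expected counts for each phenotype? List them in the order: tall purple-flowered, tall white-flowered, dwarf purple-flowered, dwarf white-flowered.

1240.875, 413.625, 413.625, 137.875

Under the 9:3:3:1 hypothesis (Σ ratio = 16, N = 2206):
  tall purple-flowered: 2206 × 9/16 = 1240.875
  tall white-flowered: 2206 × 3/16 = 413.625
  dwarf purple-flowered: 2206 × 3/16 = 413.625
  dwarf white-flowered: 2206 × 1/16 = 137.875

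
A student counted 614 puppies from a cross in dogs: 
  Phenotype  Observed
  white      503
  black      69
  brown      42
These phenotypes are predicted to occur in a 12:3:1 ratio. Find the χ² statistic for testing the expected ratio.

22.745

Expected counts for N = 614 under a 12:3:1 ratio (total parts = 16):
  white: 614 × 12/16 = 460.5
  black: 614 × 3/16 = 115.125
  brown: 614 × 1/16 = 38.375
χ² = Σ (O − E)² / E
  white: (503 − 460.5)² / 460.5 = 3.9224
  black: (69 − 115.125)² / 115.125 = 18.4800
  brown: (42 − 38.375)² / 38.375 = 0.3424
χ² = 3.9224 + 18.4800 + 0.3424 = 22.7448 ≈ 22.745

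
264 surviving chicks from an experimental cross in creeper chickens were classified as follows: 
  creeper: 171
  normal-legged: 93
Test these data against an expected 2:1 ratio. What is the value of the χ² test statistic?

Total ratio parts = 3. Expected numbers out of 264:
  creeper: 264 × 2/3 = 176
  normal-legged: 264 × 1/3 = 88
χ² = Σ (O − E)² / E
  creeper: (171 − 176)² / 176 = 0.1420
  normal-legged: (93 − 88)² / 88 = 0.2841
χ² = 0.1420 + 0.2841 = 0.4261 ≈ 0.426

0.426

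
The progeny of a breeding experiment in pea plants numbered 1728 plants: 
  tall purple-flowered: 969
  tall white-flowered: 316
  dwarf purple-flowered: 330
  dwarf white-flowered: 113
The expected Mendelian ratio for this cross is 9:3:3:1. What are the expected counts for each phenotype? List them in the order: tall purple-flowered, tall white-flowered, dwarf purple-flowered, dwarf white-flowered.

Under the 9:3:3:1 hypothesis (Σ ratio = 16, N = 1728):
  tall purple-flowered: 1728 × 9/16 = 972
  tall white-flowered: 1728 × 3/16 = 324
  dwarf purple-flowered: 1728 × 3/16 = 324
  dwarf white-flowered: 1728 × 1/16 = 108

972, 324, 324, 108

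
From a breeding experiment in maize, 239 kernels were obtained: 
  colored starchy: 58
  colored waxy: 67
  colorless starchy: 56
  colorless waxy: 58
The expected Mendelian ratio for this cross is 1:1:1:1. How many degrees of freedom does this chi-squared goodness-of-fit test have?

3

A goodness-of-fit test with 4 phenotype classes has df = 4 − 1 = 3.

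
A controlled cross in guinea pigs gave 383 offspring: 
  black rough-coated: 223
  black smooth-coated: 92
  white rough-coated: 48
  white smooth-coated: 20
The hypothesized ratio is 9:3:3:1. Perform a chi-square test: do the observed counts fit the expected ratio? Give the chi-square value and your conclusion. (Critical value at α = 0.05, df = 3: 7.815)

14.484; not consistent

Expected counts for N = 383 under a 9:3:3:1 ratio (total parts = 16):
  black rough-coated: 383 × 9/16 = 215.4375
  black smooth-coated: 383 × 3/16 = 71.8125
  white rough-coated: 383 × 3/16 = 71.8125
  white smooth-coated: 383 × 1/16 = 23.9375
χ² = Σ (O − E)² / E
  black rough-coated: (223 − 215.4375)² / 215.4375 = 0.2655
  black smooth-coated: (92 − 71.8125)² / 71.8125 = 5.6750
  white rough-coated: (48 − 71.8125)² / 71.8125 = 7.8961
  white smooth-coated: (20 − 23.9375)² / 23.9375 = 0.6477
χ² = 0.2655 + 5.6750 + 7.8961 + 0.6477 = 14.4843 ≈ 14.484
Degrees of freedom = 4 − 1 = 3; critical value at α = 0.05 is 7.815.
Since 14.484 > 7.815, we reject the null hypothesis — the data do not fit the 9:3:3:1 ratio.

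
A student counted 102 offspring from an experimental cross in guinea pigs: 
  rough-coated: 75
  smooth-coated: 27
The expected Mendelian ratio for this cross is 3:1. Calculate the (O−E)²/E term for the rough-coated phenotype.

The 3:1 ratio has 4 parts, so with N = 102 the expected counts are:
  rough-coated: 102 × 3/4 = 76.5
  smooth-coated: 102 × 1/4 = 25.5
Contribution of rough-coated: (75 − 76.5)² / 76.5 = 0.0294

0.029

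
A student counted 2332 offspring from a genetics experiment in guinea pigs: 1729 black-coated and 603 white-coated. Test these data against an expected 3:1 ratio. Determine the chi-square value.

Total ratio parts = 4. Expected numbers out of 2332:
  black-coated: 2332 × 3/4 = 1749
  white-coated: 2332 × 1/4 = 583
χ² = Σ (O − E)² / E
  black-coated: (1729 − 1749)² / 1749 = 0.2287
  white-coated: (603 − 583)² / 583 = 0.6861
χ² = 0.2287 + 0.6861 = 0.9148 ≈ 0.915

0.915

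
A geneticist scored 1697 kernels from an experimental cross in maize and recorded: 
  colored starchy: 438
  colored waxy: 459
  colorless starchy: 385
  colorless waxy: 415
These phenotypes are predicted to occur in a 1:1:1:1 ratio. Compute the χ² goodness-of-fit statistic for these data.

7.125

Under the 1:1:1:1 hypothesis (Σ ratio = 4, N = 1697):
  colored starchy: 1697 × 1/4 = 424.25
  colored waxy: 1697 × 1/4 = 424.25
  colorless starchy: 1697 × 1/4 = 424.25
  colorless waxy: 1697 × 1/4 = 424.25
χ² = Σ (O − E)² / E
  colored starchy: (438 − 424.25)² / 424.25 = 0.4456
  colored waxy: (459 − 424.25)² / 424.25 = 2.8463
  colorless starchy: (385 − 424.25)² / 424.25 = 3.6313
  colorless waxy: (415 − 424.25)² / 424.25 = 0.2017
χ² = 0.4456 + 2.8463 + 3.6313 + 0.2017 = 7.1249 ≈ 7.125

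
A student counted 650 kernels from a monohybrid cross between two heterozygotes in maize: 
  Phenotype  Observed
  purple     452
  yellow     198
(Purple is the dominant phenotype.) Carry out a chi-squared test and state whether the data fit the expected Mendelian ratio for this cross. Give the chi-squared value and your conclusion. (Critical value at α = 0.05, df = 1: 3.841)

10.341; not consistent

For a monohybrid cross between heterozygotes with complete dominance, the expected phenotypic ratio is 3:1.
Expected counts for N = 650 under a 3:1 ratio (total parts = 4):
  purple: 650 × 3/4 = 487.5
  yellow: 650 × 1/4 = 162.5
χ² = Σ (O − E)² / E
  purple: (452 − 487.5)² / 487.5 = 2.5851
  yellow: (198 − 162.5)² / 162.5 = 7.7554
χ² = 2.5851 + 7.7554 = 10.3405 ≈ 10.341
Degrees of freedom = 2 − 1 = 1; critical value at α = 0.05 is 3.841.
Since 10.341 > 3.841, we reject the null hypothesis — the data do not fit the 3:1 ratio.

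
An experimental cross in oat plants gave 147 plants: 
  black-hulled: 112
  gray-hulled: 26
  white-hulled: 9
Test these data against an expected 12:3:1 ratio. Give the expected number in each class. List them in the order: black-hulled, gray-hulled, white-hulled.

The 12:3:1 ratio has 16 parts, so with N = 147 the expected counts are:
  black-hulled: 147 × 12/16 = 110.25
  gray-hulled: 147 × 3/16 = 27.5625
  white-hulled: 147 × 1/16 = 9.1875

110.25, 27.5625, 9.1875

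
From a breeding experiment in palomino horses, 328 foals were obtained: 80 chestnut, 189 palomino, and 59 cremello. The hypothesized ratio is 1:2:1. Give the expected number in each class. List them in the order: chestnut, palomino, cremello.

Total ratio parts = 4. Expected numbers out of 328:
  chestnut: 328 × 1/4 = 82
  palomino: 328 × 2/4 = 164
  cremello: 328 × 1/4 = 82

82, 164, 82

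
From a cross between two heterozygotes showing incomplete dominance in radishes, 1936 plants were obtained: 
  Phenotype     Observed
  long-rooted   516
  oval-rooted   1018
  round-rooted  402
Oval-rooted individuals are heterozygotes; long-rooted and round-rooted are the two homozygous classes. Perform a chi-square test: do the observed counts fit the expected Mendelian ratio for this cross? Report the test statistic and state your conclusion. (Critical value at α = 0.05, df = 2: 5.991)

With incomplete dominance, a heterozygote × heterozygote cross gives a 1:2:1 phenotypic ratio.
Expected counts for N = 1936 under a 1:2:1 ratio (total parts = 4):
  long-rooted: 1936 × 1/4 = 484
  oval-rooted: 1936 × 2/4 = 968
  round-rooted: 1936 × 1/4 = 484
χ² = Σ (O − E)² / E
  long-rooted: (516 − 484)² / 484 = 2.1157
  oval-rooted: (1018 − 968)² / 968 = 2.5826
  round-rooted: (402 − 484)² / 484 = 13.8926
χ² = 2.1157 + 2.5826 + 13.8926 = 18.5909 ≈ 18.591
Degrees of freedom = 3 − 1 = 2; critical value at α = 0.05 is 5.991.
Since 18.591 > 5.991, we reject the null hypothesis — the data do not fit the 1:2:1 ratio.

18.591; not consistent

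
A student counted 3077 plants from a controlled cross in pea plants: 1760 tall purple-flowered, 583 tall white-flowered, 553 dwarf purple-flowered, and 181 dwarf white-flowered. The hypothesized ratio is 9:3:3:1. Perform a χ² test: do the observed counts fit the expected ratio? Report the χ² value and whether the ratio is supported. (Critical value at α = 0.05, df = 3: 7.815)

2.215; consistent

Total ratio parts = 16. Expected numbers out of 3077:
  tall purple-flowered: 3077 × 9/16 = 1730.8125
  tall white-flowered: 3077 × 3/16 = 576.9375
  dwarf purple-flowered: 3077 × 3/16 = 576.9375
  dwarf white-flowered: 3077 × 1/16 = 192.3125
χ² = Σ (O − E)² / E
  tall purple-flowered: (1760 − 1730.8125)² / 1730.8125 = 0.4922
  tall white-flowered: (583 − 576.9375)² / 576.9375 = 0.0637
  dwarf purple-flowered: (553 − 576.9375)² / 576.9375 = 0.9932
  dwarf white-flowered: (181 − 192.3125)² / 192.3125 = 0.6654
χ² = 0.4922 + 0.0637 + 0.9932 + 0.6654 = 2.2145 ≈ 2.215
Degrees of freedom = 4 − 1 = 3; critical value at α = 0.05 is 7.815.
Since 2.215 < 7.815, we fail to reject the null hypothesis — the data are consistent with the 9:3:3:1 ratio.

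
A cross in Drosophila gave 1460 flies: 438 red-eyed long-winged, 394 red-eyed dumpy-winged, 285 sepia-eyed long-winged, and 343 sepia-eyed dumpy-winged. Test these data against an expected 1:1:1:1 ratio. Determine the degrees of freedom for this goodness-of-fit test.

3

A goodness-of-fit test with 4 phenotype classes has df = 4 − 1 = 3.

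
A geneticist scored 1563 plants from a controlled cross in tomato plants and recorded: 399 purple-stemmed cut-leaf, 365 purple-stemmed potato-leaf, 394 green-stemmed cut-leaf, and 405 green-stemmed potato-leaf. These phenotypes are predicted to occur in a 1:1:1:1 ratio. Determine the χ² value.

2.418

Total ratio parts = 4. Expected numbers out of 1563:
  purple-stemmed cut-leaf: 1563 × 1/4 = 390.75
  purple-stemmed potato-leaf: 1563 × 1/4 = 390.75
  green-stemmed cut-leaf: 1563 × 1/4 = 390.75
  green-stemmed potato-leaf: 1563 × 1/4 = 390.75
χ² = Σ (O − E)² / E
  purple-stemmed cut-leaf: (399 − 390.75)² / 390.75 = 0.1742
  purple-stemmed potato-leaf: (365 − 390.75)² / 390.75 = 1.6969
  green-stemmed cut-leaf: (394 − 390.75)² / 390.75 = 0.0270
  green-stemmed potato-leaf: (405 − 390.75)² / 390.75 = 0.5197
χ² = 0.1742 + 1.6969 + 0.0270 + 0.5197 = 2.4178 ≈ 2.418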